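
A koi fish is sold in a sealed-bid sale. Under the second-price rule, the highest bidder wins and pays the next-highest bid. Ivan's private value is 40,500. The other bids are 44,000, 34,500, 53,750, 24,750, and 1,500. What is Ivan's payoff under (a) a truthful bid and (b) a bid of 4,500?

The highest competing bid is 53,750.
Bidding truthfully at 40,500: the top bid is 53,750 (a rival), so Ivan loses. Payoff = 0.
Bidding 4,500: the top bid is 53,750 (a rival), so Ivan loses. Payoff = 0.
The bid only affects whether you win, not the price — here both bids land on the same side of the top rival bid, so the deviation is payoff-neutral.

Truthful: 0; alternative: 0.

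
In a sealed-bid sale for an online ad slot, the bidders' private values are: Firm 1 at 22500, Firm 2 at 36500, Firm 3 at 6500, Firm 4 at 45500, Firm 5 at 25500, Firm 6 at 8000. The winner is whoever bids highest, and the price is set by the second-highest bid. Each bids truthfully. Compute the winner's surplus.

Winner's surplus: 9000.

Bids in descending order: Firm 4 45500 > Firm 2 36500 > Firm 5 25500 > Firm 1 22500 > Firm 6 8000 > Firm 3 6500.
Firm 4 wins with the top bid and pays the second-highest, 36500.
Surplus = 45500 − 36500 = 9000.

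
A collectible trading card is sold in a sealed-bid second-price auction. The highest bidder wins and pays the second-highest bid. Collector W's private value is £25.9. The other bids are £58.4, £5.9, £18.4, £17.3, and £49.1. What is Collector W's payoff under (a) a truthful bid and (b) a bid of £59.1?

The highest competing bid is £58.4.
Bidding truthfully at £25.9: the top bid is £58.4 (a rival), so Collector W loses. Payoff = £0.0.
Bidding £59.1: Collector W has the top bid, wins, and pays the second-highest bid £58.4. Payoff = £25.9 − £58.4 = -£32.5.

(a) £0.0  (b) -£32.5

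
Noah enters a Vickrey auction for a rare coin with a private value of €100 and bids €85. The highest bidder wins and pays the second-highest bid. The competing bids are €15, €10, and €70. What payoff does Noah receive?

Noah's payoff: €30.

Highest competing bid: €70.
Noah's bid €85 is the highest overall, so Noah wins and pays the second-highest bid, €70.
Payoff = value − price = €100 − €70 = €30.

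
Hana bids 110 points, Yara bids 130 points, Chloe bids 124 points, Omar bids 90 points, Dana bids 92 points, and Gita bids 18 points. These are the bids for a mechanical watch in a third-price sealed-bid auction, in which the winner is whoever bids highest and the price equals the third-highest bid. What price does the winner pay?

Sorted high to low: Yara 130 points > Chloe 124 points > Hana 110 points > Dana 92 points > Omar 90 points > Gita 18 points.
Yara is the highest bidder, so Yara wins.
Under the third-price rule, the price is the third-highest bid: 110 points.

110 points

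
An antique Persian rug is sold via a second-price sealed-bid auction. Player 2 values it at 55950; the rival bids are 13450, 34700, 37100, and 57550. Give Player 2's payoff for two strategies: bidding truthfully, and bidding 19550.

(a) 0  (b) 0

The highest competing bid is 57550.
Bidding truthfully at 55950: the top bid is 57550 (a rival), so Player 2 loses. Payoff = 0.
Bidding 19550: the top bid is 57550 (a rival), so Player 2 loses. Payoff = 0.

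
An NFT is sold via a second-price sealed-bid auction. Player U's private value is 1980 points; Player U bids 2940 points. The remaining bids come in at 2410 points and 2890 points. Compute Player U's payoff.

Highest competing bid: 2890 points.
Player U's bid 2940 points is the highest overall, so Player U wins and pays the second-highest bid, 2890 points.
Payoff = value − price = 1980 points − 2890 points = -910 points.

Player U's payoff: -910 points.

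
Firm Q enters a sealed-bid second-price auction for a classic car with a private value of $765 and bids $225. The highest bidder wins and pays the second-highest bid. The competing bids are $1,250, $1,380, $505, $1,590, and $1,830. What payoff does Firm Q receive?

Highest competing bid: $1,830.
Firm Q's bid $225 is not the highest, so Firm Q loses, pays nothing, and earns zero payoff.

Payoff = $0.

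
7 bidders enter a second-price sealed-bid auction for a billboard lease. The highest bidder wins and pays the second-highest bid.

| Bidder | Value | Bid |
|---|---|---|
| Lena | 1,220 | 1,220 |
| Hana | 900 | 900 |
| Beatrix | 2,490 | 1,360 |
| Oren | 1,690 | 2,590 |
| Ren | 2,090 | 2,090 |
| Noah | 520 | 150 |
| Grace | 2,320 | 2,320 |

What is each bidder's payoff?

Payoffs: Lena 0, Hana 0, Beatrix 0, Oren -630, Ren 0, Noah 0, Grace 0.

Ranking the bids: Oren 2,590, then Grace 2,320, then Ren 2,090, then Beatrix 1,360, then Lena 1,220, then Hana 900, then Noah 150.
Oren has the top bid and wins; the price is the second-highest bid, 2,320.
Oren's payoff = 1,690 − 2,320 = -630. All other bidders lose, so their payoff is 0.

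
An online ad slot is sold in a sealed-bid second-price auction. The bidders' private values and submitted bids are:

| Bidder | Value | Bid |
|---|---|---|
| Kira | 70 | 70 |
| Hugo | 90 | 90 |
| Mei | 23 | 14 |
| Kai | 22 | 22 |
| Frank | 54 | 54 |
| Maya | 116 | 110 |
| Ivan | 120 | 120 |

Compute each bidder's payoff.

Payoffs: Kira 0, Hugo 0, Mei 0, Kai 0, Frank 0, Maya 0, Ivan 10.

Bids in descending order: Ivan 120 > Maya 110 > Hugo 90 > Kira 70 > Frank 54 > Kai 22 > Mei 14.
Ivan has the top bid and wins; the price is the second-highest bid, 110.
Ivan's payoff = 120 − 110 = 10. All other bidders lose, so their payoff is 0.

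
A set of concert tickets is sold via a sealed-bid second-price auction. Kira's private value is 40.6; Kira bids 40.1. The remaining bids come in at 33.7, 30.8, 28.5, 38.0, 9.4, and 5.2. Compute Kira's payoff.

Payoff = 2.6.

Highest competing bid: 38.0.
Kira's bid 40.1 is the highest overall, so Kira wins and pays the second-highest bid, 38.0.
Payoff = value − price = 40.6 − 38.0 = 2.6.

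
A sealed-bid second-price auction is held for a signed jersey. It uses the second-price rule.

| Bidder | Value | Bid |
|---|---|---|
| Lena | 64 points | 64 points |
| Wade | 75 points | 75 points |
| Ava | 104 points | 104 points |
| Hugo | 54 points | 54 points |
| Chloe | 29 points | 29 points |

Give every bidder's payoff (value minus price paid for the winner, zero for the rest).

Ordered from highest: Ava 104 points, then Wade 75 points, then Lena 64 points, then Hugo 54 points, then Chloe 29 points.
Ava has the top bid and wins; the price is the second-highest bid, 75 points.
Ava's payoff = 104 points − 75 points = 29 points. All other bidders lose, so their payoff is 0.

Payoffs: Lena 0 points, Wade 0 points, Ava 29 points, Hugo 0 points, Chloe 0 points.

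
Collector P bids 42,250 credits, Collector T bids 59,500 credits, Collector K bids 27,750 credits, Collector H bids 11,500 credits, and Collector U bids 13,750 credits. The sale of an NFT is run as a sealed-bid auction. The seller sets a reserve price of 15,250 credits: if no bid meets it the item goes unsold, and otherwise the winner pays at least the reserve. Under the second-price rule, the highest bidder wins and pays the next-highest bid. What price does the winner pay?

Sorted high to low: Collector T 59,500 credits, then Collector P 42,250 credits, then Collector K 27,750 credits, then Collector U 13,750 credits, then Collector H 11,500 credits.
Collector T has the highest bid, so Collector T wins.
The second-highest bid is 42,250 credits, which exceeds the reserve, so that sets the price.

42,250 credits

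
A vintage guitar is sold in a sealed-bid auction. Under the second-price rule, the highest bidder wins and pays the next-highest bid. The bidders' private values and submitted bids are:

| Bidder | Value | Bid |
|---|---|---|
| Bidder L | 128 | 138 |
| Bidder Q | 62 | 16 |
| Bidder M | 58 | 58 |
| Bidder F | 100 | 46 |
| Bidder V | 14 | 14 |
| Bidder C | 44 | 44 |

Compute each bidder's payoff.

Bidder L 70, Bidder Q 0, Bidder M 0, Bidder F 0, Bidder V 0, Bidder C 0.

Sorted high to low: Bidder L 138, then Bidder M 58, then Bidder F 46, then Bidder C 44, then Bidder Q 16, then Bidder V 14.
Bidder L has the top bid and wins; the price is the second-highest bid, 58.
Bidder L's payoff = 128 − 58 = 70. All other bidders lose, so their payoff is 0.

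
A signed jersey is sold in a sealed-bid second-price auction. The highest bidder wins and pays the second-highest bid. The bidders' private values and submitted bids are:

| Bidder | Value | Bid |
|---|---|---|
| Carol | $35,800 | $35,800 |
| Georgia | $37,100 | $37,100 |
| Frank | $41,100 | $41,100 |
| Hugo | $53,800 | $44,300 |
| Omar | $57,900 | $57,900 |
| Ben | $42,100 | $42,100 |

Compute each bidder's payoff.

Carol $0, Georgia $0, Frank $0, Hugo $0, Omar $13,600, Ben $0.

Ranking the bids: Omar $57,900; Hugo $44,300; Ben $42,100; Frank $41,100; Georgia $37,100; Carol $35,800.
Omar has the top bid and wins; the price is the second-highest bid, $44,300.
Omar's payoff = $57,900 − $44,300 = $13,600. All other bidders lose, so their payoff is 0.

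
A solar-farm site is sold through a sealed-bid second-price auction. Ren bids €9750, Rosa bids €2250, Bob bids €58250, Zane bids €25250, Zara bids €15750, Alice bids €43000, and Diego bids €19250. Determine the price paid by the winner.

Ordered from highest: Bob €58250 > Alice €43000 > Zane €25250 > Diego €19250 > Zara €15750 > Ren €9750 > Rosa €2250.
Bob has the highest bid, so Bob wins.
The second-highest bid is €43000, so that is what Bob pays.

Price paid: €43000.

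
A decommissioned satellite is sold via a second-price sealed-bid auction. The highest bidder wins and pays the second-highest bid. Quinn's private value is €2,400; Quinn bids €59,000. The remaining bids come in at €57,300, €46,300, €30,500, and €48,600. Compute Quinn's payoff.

Highest competing bid: €57,300.
Quinn's bid €59,000 is the highest overall, so Quinn wins and pays the second-highest bid, €57,300.
Payoff = value − price = €2,400 − €57,300 = -€54,900.
Overbidding won the item at a price above value — truthful bidding would have avoided this loss.

-€54,900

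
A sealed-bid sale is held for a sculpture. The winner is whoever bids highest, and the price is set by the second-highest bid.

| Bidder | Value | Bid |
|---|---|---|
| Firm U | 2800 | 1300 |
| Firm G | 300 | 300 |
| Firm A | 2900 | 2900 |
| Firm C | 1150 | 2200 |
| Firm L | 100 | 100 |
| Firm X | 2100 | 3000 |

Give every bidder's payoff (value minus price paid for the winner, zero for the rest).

Firm U 0, Firm G 0, Firm A 0, Firm C 0, Firm L 0, Firm X -800.

Ordered from highest: Firm X 3000, then Firm A 2900, then Firm C 2200, then Firm U 1300, then Firm G 300, then Firm L 100.
Firm X has the top bid and wins; the price is the second-highest bid, 2900.
Firm X's payoff = 2100 − 2900 = -800. All other bidders lose, so their payoff is 0.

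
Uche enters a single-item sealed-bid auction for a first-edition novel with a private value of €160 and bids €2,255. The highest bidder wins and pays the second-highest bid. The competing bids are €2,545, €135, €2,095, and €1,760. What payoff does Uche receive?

Highest competing bid: €2,545.
Uche's bid €2,255 is not the highest, so Uche loses, pays nothing, and earns zero payoff.

Uche's payoff: €0.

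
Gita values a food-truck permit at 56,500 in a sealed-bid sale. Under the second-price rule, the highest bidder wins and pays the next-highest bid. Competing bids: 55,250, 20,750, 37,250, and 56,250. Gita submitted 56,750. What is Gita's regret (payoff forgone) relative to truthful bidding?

The highest competing bid is 56,250.
Bidding truthfully at 56,500: Gita has the top bid, wins, and pays the second-highest bid 56,250. Payoff = 56,500 − 56,250 = 250.
Bidding 56,750: Gita has the top bid, wins, and pays the second-highest bid 56,250. Payoff = 56,500 − 56,250 = 250.
Regret = truthful payoff − actual payoff = 250 − 250 = 0.

Payoff forgone: 0.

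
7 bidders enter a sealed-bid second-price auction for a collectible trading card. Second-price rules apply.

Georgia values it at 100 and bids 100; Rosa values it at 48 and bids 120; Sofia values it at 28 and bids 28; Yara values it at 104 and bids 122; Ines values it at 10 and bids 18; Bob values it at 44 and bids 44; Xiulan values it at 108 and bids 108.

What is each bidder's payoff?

Georgia 0, Rosa 0, Sofia 0, Yara -16, Ines 0, Bob 0, Xiulan 0.

Bids in descending order: Yara 122 > Rosa 120 > Xiulan 108 > Georgia 100 > Bob 44 > Sofia 28 > Ines 18.
Yara has the top bid and wins; the price is the second-highest bid, 120.
Yara's payoff = 104 − 120 = -16. All other bidders lose, so their payoff is 0.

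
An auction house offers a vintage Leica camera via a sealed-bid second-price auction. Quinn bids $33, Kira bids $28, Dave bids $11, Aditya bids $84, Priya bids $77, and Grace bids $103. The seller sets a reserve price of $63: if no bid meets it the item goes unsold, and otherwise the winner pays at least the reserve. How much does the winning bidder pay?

Price paid: $84.

Sorted high to low: Grace $103, then Aditya $84, then Priya $77, then Quinn $33, then Kira $28, then Dave $11.
Grace has the highest bid, so Grace wins.
The second-highest bid is $84, which exceeds the reserve, so that sets the price.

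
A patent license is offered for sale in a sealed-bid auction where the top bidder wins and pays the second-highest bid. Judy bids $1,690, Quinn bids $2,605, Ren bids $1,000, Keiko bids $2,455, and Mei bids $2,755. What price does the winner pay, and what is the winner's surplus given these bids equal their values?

Price $2,605; surplus $150.

Bids in descending order: Mei $2,755; Quinn $2,605; Keiko $2,455; Judy $1,690; Ren $1,000.
Mei is the highest bidder, so Mei wins.
Under the second-price rule, the price is the second-highest bid: $2,605.
Surplus = $2,755 − $2,605 = $150.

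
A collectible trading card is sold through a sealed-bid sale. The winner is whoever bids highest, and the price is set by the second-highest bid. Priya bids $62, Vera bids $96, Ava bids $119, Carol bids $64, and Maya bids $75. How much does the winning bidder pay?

Ranking the bids: Ava $119 > Vera $96 > Maya $75 > Carol $64 > Priya $62.
Ava has the highest bid, so Ava wins.
The second-highest bid is $96, so that is what Ava pays.

$96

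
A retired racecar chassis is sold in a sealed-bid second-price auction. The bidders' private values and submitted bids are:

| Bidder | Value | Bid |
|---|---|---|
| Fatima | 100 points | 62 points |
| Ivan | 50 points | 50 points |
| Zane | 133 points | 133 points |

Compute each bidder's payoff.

Payoffs: Fatima 0 points, Ivan 0 points, Zane 71 points.

Ranking the bids: Zane 133 points; Fatima 62 points; Ivan 50 points.
Zane has the top bid and wins; the price is the second-highest bid, 62 points.
Zane's payoff = 133 points − 62 points = 71 points. All other bidders lose, so their payoff is 0.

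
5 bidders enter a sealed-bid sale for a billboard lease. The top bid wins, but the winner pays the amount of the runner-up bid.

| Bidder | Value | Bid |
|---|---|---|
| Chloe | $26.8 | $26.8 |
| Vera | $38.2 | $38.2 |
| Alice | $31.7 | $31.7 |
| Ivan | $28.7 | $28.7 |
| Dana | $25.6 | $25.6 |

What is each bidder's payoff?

Bids in descending order: Vera $38.2, then Alice $31.7, then Ivan $28.7, then Chloe $26.8, then Dana $25.6.
Vera has the top bid and wins; the price is the second-highest bid, $31.7.
Vera's payoff = $38.2 − $31.7 = $6.5. All other bidders lose, so their payoff is 0.

Payoffs: Chloe $0.0, Vera $6.5, Alice $0.0, Ivan $0.0, Dana $0.0.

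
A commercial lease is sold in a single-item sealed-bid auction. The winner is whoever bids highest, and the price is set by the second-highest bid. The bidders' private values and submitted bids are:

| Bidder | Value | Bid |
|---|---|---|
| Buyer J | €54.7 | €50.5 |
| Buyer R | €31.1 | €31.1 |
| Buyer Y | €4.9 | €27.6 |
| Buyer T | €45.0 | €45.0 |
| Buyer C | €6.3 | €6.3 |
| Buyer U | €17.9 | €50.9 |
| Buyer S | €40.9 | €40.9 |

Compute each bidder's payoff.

Payoffs: Buyer J €0.0, Buyer R €0.0, Buyer Y €0.0, Buyer T €0.0, Buyer C €0.0, Buyer U -€32.6, Buyer S €0.0.

Bids in descending order: Buyer U €50.9; Buyer J €50.5; Buyer T €45.0; Buyer S €40.9; Buyer R €31.1; Buyer Y €27.6; Buyer C €6.3.
Buyer U has the top bid and wins; the price is the second-highest bid, €50.5.
Buyer U's payoff = €17.9 − €50.5 = -€32.6. All other bidders lose, so their payoff is 0.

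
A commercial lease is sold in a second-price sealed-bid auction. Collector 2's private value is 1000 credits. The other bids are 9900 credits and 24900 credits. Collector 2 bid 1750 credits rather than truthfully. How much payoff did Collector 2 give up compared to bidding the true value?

The highest competing bid is 24900 credits.
Bidding truthfully at 1000 credits: the top bid is 24900 credits (a rival), so Collector 2 loses. Payoff = 0 credits.
Bidding 1750 credits: the top bid is 24900 credits (a rival), so Collector 2 loses. Payoff = 0 credits.
Regret = truthful payoff − actual payoff = 0 credits − 0 credits = 0 credits.

Regret: 0 credits.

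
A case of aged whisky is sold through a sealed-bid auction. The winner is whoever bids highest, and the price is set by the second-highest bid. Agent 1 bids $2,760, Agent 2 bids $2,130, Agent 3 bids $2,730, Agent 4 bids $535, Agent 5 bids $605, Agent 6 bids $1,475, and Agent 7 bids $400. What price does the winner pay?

The winner pays $2,730.

Ordered from highest: Agent 1 $2,760; Agent 3 $2,730; Agent 2 $2,130; Agent 6 $1,475; Agent 5 $605; Agent 4 $535; Agent 7 $400.
Agent 1 has the highest bid, so Agent 1 wins.
The second-highest bid is $2,730, so that is what Agent 1 pays.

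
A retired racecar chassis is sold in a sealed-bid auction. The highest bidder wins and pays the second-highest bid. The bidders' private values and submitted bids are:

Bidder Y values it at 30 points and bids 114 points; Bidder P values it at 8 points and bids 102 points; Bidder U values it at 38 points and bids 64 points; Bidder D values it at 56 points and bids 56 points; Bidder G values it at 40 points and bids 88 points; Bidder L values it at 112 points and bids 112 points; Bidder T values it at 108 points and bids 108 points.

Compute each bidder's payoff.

Sorted high to low: Bidder Y 114 points; Bidder L 112 points; Bidder T 108 points; Bidder P 102 points; Bidder G 88 points; Bidder U 64 points; Bidder D 56 points.
Bidder Y has the top bid and wins; the price is the second-highest bid, 112 points.
Bidder Y's payoff = 30 points − 112 points = -82 points. All other bidders lose, so their payoff is 0.

Bidder Y -82 points, Bidder P 0 points, Bidder U 0 points, Bidder D 0 points, Bidder G 0 points, Bidder L 0 points, Bidder T 0 points.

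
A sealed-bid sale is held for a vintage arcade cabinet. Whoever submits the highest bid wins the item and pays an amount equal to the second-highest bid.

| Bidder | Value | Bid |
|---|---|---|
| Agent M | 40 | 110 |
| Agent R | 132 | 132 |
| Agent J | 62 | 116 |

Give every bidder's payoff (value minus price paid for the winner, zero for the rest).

Bids in descending order: Agent R 132 > Agent J 116 > Agent M 110.
Agent R has the top bid and wins; the price is the second-highest bid, 116.
Agent R's payoff = 132 − 116 = 16. All other bidders lose, so their payoff is 0.

Agent M 0, Agent R 16, Agent J 0.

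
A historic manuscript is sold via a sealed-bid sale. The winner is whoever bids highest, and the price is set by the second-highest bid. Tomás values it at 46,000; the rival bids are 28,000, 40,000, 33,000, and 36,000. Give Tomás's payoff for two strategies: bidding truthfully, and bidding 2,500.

The highest competing bid is 40,000.
Bidding truthfully at 46,000: Tomás has the top bid, wins, and pays the second-highest bid 40,000. Payoff = 46,000 − 40,000 = 6,000.
Bidding 2,500: the top bid is 40,000 (a rival), so Tomás loses. Payoff = 0.

(a) 6,000  (b) 0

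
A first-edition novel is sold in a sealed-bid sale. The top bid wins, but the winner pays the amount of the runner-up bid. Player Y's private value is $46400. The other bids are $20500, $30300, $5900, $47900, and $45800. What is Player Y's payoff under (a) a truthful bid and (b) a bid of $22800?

The highest competing bid is $47900.
Bidding truthfully at $46400: the top bid is $47900 (a rival), so Player Y loses. Payoff = $0.
Bidding $22800: the top bid is $47900 (a rival), so Player Y loses. Payoff = $0.

Truthful: $0; alternative: $0.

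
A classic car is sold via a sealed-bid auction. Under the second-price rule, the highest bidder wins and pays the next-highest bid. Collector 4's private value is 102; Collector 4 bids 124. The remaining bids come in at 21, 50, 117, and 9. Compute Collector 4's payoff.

Highest competing bid: 117.
Collector 4's bid 124 is the highest overall, so Collector 4 wins and pays the second-highest bid, 117.
Payoff = value − price = 102 − 117 = -15.
Overbidding won the item at a price above value — truthful bidding would have avoided this loss.

-15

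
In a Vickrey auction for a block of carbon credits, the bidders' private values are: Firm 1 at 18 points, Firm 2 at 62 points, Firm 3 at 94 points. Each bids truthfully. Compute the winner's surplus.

Bids in descending order: Firm 3 94 points > Firm 2 62 points > Firm 1 18 points.
Firm 3 wins with the top bid and pays the second-highest, 62 points.
Surplus = 94 points − 62 points = 32 points.

Winner's surplus: 32 points.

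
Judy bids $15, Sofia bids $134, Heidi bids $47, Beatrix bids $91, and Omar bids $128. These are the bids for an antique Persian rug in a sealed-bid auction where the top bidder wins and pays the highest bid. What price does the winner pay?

Sorted high to low: Sofia $134 > Omar $128 > Beatrix $91 > Heidi $47 > Judy $15.
Sofia is the highest bidder, so Sofia wins.
Under the first-price rule, the price is the highest bid: $134.

$134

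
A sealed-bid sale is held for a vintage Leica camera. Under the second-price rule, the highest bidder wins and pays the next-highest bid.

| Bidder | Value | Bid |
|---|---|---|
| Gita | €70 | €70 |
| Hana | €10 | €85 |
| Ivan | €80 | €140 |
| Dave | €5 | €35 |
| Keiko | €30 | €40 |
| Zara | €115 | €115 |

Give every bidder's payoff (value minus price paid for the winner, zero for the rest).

Gita €0, Hana €0, Ivan -€35, Dave €0, Keiko €0, Zara €0.

Ordered from highest: Ivan €140 > Zara €115 > Hana €85 > Gita €70 > Keiko €40 > Dave €35.
Ivan has the top bid and wins; the price is the second-highest bid, €115.
Ivan's payoff = €80 − €115 = -€35. All other bidders lose, so their payoff is 0.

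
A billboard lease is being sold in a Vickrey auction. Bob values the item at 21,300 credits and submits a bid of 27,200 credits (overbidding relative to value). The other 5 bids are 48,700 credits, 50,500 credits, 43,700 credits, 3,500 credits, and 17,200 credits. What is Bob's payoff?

Highest competing bid: 50,500 credits.
Bob's bid 27,200 credits is not the highest, so Bob loses, pays nothing, and earns zero payoff.

Payoff = 0 credits.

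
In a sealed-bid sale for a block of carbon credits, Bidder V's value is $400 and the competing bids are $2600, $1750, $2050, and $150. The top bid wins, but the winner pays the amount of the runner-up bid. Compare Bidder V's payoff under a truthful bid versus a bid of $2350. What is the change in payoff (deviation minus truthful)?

Payoff change: $0.

The highest competing bid is $2600.
Bidding truthfully at $400: the top bid is $2600 (a rival), so Bidder V loses. Payoff = $0.
Bidding $2350: the top bid is $2600 (a rival), so Bidder V loses. Payoff = $0.
Change = $0 − $0 = $0.
The bid only affects whether you win, not the price — here both bids land on the same side of the top rival bid, so the deviation is payoff-neutral.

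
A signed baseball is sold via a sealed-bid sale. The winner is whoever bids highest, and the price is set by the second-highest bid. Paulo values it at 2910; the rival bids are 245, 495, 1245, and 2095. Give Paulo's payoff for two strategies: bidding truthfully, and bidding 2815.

The highest competing bid is 2095.
Bidding truthfully at 2910: Paulo has the top bid, wins, and pays the second-highest bid 2095. Payoff = 2910 − 2095 = 815.
Bidding 2815: Paulo has the top bid, wins, and pays the second-highest bid 2095. Payoff = 2910 − 2095 = 815.

(a) 815  (b) 815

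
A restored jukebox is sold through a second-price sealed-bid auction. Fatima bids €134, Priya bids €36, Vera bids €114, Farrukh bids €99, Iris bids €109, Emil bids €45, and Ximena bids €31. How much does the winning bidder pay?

Sorted high to low: Fatima €134, then Vera €114, then Iris €109, then Farrukh €99, then Emil €45, then Priya €36, then Ximena €31.
Fatima has the highest bid, so Fatima wins.
The second-highest bid is €114, so that is what Fatima pays.

The winner pays €114.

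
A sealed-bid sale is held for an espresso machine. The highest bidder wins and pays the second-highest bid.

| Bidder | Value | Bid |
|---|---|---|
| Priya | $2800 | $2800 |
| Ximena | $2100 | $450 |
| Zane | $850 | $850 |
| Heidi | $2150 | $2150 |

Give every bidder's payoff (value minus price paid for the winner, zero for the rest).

Priya $650, Ximena $0, Zane $0, Heidi $0.

Ranking the bids: Priya $2800, then Heidi $2150, then Zane $850, then Ximena $450.
Priya has the top bid and wins; the price is the second-highest bid, $2150.
Priya's payoff = $2800 − $2150 = $650. All other bidders lose, so their payoff is 0.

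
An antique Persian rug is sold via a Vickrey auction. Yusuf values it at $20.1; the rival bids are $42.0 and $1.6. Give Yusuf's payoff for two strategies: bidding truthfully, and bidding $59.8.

(a) $0.0  (b) -$21.9

The highest competing bid is $42.0.
Bidding truthfully at $20.1: the top bid is $42.0 (a rival), so Yusuf loses. Payoff = $0.0.
Bidding $59.8: Yusuf has the top bid, wins, and pays the second-highest bid $42.0. Payoff = $20.1 − $42.0 = -$21.9.
Deviating from a truthful bid can only lose payoff in a second-price auction — never gain.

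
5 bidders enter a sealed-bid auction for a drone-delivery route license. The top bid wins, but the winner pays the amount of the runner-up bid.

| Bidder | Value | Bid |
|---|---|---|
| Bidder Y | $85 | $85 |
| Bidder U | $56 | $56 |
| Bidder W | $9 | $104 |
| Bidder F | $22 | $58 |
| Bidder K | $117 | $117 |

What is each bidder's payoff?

Ordered from highest: Bidder K $117, then Bidder W $104, then Bidder Y $85, then Bidder F $58, then Bidder U $56.
Bidder K has the top bid and wins; the price is the second-highest bid, $104.
Bidder K's payoff = $117 − $104 = $13. All other bidders lose, so their payoff is 0.

Payoffs: Bidder Y $0, Bidder U $0, Bidder W $0, Bidder F $0, Bidder K $13.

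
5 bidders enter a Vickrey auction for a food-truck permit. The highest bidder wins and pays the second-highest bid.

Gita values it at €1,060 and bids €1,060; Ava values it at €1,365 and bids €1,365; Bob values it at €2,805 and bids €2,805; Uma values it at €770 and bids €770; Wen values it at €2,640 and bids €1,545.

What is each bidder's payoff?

Gita €0, Ava €0, Bob €1,260, Uma €0, Wen €0.

Ranking the bids: Bob €2,805, then Wen €1,545, then Ava €1,365, then Gita €1,060, then Uma €770.
Bob has the top bid and wins; the price is the second-highest bid, €1,545.
Bob's payoff = €2,805 − €1,545 = €1,260. All other bidders lose, so their payoff is 0.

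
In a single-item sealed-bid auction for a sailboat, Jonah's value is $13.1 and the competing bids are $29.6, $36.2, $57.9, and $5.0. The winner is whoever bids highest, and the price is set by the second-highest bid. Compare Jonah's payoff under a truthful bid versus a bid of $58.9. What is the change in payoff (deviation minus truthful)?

The highest competing bid is $57.9.
Bidding truthfully at $13.1: the top bid is $57.9 (a rival), so Jonah loses. Payoff = $0.0.
Bidding $58.9: Jonah has the top bid, wins, and pays the second-highest bid $57.9. Payoff = $13.1 − $57.9 = -$44.8.
Change = -$44.8 − $0.0 = -$44.8.

-$44.8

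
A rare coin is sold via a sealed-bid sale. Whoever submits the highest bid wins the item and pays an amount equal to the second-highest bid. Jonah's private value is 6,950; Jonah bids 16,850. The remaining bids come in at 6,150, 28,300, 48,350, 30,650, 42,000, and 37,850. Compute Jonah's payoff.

0

Highest competing bid: 48,350.
Jonah's bid 16,850 is not the highest, so Jonah loses, pays nothing, and earns zero payoff.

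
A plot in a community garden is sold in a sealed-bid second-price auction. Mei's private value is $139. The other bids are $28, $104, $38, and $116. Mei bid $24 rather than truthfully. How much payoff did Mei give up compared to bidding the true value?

Payoff forgone: $23.

The highest competing bid is $116.
Bidding truthfully at $139: Mei has the top bid, wins, and pays the second-highest bid $116. Payoff = $139 − $116 = $23.
Bidding $24: the top bid is $116 (a rival), so Mei loses. Payoff = $0.
Regret = truthful payoff − actual payoff = $23 − $0 = $23.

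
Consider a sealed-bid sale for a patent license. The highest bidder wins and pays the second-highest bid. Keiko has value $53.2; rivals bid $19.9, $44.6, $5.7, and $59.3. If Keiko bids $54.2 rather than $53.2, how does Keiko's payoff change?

Change in payoff: $0.0.

The highest competing bid is $59.3.
Bidding truthfully at $53.2: the top bid is $59.3 (a rival), so Keiko loses. Payoff = $0.0.
Bidding $54.2: the top bid is $59.3 (a rival), so Keiko loses. Payoff = $0.0.
Change = $0.0 − $0.0 = $0.0.
The bid only affects whether you win, not the price — here both bids land on the same side of the top rival bid, so the deviation is payoff-neutral.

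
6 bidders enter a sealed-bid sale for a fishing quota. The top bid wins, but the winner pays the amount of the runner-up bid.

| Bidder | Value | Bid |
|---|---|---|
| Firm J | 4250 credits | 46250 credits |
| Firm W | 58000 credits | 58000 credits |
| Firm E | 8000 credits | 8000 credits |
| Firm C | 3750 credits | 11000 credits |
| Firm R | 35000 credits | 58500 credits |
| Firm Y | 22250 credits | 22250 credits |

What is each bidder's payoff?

Ranking the bids: Firm R 58500 credits; Firm W 58000 credits; Firm J 46250 credits; Firm Y 22250 credits; Firm C 11000 credits; Firm E 8000 credits.
Firm R has the top bid and wins; the price is the second-highest bid, 58000 credits.
Firm R's payoff = 35000 credits − 58000 credits = -23000 credits. All other bidders lose, so their payoff is 0.

Payoffs: Firm J 0 credits, Firm W 0 credits, Firm E 0 credits, Firm C 0 credits, Firm R -23000 credits, Firm Y 0 credits.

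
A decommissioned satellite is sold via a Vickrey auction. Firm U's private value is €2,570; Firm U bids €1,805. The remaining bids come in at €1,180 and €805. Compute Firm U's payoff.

Payoff = €1,390.

Highest competing bid: €1,180.
Firm U's bid €1,805 is the highest overall, so Firm U wins and pays the second-highest bid, €1,180.
Payoff = value − price = €2,570 − €1,180 = €1,390.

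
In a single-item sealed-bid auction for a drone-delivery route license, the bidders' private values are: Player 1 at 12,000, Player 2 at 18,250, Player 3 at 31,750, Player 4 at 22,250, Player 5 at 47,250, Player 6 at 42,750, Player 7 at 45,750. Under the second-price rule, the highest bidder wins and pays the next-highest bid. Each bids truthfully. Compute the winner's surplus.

Bids in descending order: Player 5 47,250, then Player 7 45,750, then Player 6 42,750, then Player 3 31,750, then Player 4 22,250, then Player 2 18,250, then Player 1 12,000.
Player 5 wins with the top bid and pays the second-highest, 45,750.
Surplus = 47,250 − 45,750 = 1,500.

1,500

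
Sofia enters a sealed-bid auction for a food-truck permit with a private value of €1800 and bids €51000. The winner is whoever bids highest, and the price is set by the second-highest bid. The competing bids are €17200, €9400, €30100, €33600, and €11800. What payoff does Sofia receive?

Highest competing bid: €33600.
Sofia's bid €51000 is the highest overall, so Sofia wins and pays the second-highest bid, €33600.
Payoff = value − price = €1800 − €33600 = -€31800.
Overbidding won the item at a price above value — truthful bidding would have avoided this loss.

-€31800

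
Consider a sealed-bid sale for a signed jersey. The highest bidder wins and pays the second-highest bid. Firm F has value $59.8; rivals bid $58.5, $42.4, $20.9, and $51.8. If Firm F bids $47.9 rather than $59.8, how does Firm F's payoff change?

The highest competing bid is $58.5.
Bidding truthfully at $59.8: Firm F has the top bid, wins, and pays the second-highest bid $58.5. Payoff = $59.8 − $58.5 = $1.3.
Bidding $47.9: the top bid is $58.5 (a rival), so Firm F loses. Payoff = $0.0.
Change = $0.0 − $1.3 = -$1.3.

Payoff change: -$1.3.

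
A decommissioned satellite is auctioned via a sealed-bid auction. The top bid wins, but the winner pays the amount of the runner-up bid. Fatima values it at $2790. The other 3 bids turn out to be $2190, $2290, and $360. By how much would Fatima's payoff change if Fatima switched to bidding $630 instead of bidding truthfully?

The highest competing bid is $2290.
Bidding truthfully at $2790: Fatima has the top bid, wins, and pays the second-highest bid $2290. Payoff = $2790 − $2290 = $500.
Bidding $630: the top bid is $2290 (a rival), so Fatima loses. Payoff = $0.
Change = $0 − $500 = -$500.
Deviating from a truthful bid can only lose payoff in a second-price auction — never gain.

-$500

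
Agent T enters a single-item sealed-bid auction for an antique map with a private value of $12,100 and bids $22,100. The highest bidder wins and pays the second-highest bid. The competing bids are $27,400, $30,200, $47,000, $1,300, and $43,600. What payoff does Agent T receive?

Highest competing bid: $47,000.
Agent T's bid $22,100 is not the highest, so Agent T loses, pays nothing, and earns zero payoff.

Agent T's payoff: $0.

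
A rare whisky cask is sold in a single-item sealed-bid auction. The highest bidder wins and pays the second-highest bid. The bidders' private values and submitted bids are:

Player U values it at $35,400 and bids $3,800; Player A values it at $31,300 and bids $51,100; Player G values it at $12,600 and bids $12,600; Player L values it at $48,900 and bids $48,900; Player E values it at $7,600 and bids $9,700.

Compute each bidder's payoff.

Ranking the bids: Player A $51,100 > Player L $48,900 > Player G $12,600 > Player E $9,700 > Player U $3,800.
Player A has the top bid and wins; the price is the second-highest bid, $48,900.
Player A's payoff = $31,300 − $48,900 = -$17,600. All other bidders lose, so their payoff is 0.

Payoffs: Player U $0, Player A -$17,600, Player G $0, Player L $0, Player E $0.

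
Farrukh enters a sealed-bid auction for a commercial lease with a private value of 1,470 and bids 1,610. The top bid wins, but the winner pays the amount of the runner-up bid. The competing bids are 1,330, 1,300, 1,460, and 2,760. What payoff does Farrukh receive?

Highest competing bid: 2,760.
Farrukh's bid 1,610 is not the highest, so Farrukh loses, pays nothing, and earns zero payoff.

Payoff = 0.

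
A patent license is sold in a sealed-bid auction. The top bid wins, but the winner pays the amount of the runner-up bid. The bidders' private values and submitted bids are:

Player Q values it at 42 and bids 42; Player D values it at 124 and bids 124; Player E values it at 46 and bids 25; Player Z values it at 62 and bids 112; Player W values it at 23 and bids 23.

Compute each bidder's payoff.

Bids in descending order: Player D 124; Player Z 112; Player Q 42; Player E 25; Player W 23.
Player D has the top bid and wins; the price is the second-highest bid, 112.
Player D's payoff = 124 − 112 = 12. All other bidders lose, so their payoff is 0.

Player Q 0, Player D 12, Player E 0, Player Z 0, Player W 0.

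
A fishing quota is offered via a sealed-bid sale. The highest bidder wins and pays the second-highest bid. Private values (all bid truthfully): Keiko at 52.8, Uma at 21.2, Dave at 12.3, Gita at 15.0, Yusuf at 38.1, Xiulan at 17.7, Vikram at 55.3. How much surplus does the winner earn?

Ranking the bids: Vikram 55.3; Keiko 52.8; Yusuf 38.1; Uma 21.2; Xiulan 17.7; Gita 15.0; Dave 12.3.
Vikram wins with the top bid and pays the second-highest, 52.8.
Surplus = 55.3 − 52.8 = 2.5.

Winner's surplus: 2.5.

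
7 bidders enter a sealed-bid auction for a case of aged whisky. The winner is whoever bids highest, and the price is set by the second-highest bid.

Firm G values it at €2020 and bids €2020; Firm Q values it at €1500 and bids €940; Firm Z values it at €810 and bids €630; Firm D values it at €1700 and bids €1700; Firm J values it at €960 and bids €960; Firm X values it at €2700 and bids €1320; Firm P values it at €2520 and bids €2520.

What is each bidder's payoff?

Payoffs: Firm G €0, Firm Q €0, Firm Z €0, Firm D €0, Firm J €0, Firm X €0, Firm P €500.

Sorted high to low: Firm P €2520; Firm G €2020; Firm D €1700; Firm X €1320; Firm J €960; Firm Q €940; Firm Z €630.
Firm P has the top bid and wins; the price is the second-highest bid, €2020.
Firm P's payoff = €2520 − €2020 = €500. All other bidders lose, so their payoff is 0.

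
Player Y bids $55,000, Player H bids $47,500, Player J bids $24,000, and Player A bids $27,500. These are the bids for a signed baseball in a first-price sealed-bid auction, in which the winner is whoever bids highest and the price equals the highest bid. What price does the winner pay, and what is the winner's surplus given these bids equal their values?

Bids in descending order: Player Y $55,000 > Player H $47,500 > Player A $27,500 > Player J $24,000.
Player Y is the highest bidder, so Player Y wins.
Under the first-price rule, the price is the highest bid: $55,000.
Surplus = $55,000 − $55,000 = $0.

The winner pays $55,000 for a surplus of $0.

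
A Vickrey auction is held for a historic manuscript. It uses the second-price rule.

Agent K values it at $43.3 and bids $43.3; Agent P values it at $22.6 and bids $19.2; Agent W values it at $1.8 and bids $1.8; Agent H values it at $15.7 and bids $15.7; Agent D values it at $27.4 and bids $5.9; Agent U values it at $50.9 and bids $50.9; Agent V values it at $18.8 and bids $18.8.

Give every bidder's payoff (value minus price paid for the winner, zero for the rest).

Payoffs: Agent K $0.0, Agent P $0.0, Agent W $0.0, Agent H $0.0, Agent D $0.0, Agent U $7.6, Agent V $0.0.

Ordered from highest: Agent U $50.9 > Agent K $43.3 > Agent P $19.2 > Agent V $18.8 > Agent H $15.7 > Agent D $5.9 > Agent W $1.8.
Agent U has the top bid and wins; the price is the second-highest bid, $43.3.
Agent U's payoff = $50.9 − $43.3 = $7.6. All other bidders lose, so their payoff is 0.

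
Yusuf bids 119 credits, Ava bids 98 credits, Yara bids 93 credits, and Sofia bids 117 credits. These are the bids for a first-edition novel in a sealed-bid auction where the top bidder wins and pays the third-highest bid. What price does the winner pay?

Bids in descending order: Yusuf 119 credits, then Sofia 117 credits, then Ava 98 credits, then Yara 93 credits.
Yusuf is the highest bidder, so Yusuf wins.
Under the third-price rule, the price is the third-highest bid: 98 credits.

Price paid: 98 credits.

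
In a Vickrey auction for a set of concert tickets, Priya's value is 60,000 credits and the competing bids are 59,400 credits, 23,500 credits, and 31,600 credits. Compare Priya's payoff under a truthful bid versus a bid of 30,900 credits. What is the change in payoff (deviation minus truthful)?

-600 credits

The highest competing bid is 59,400 credits.
Bidding truthfully at 60,000 credits: Priya has the top bid, wins, and pays the second-highest bid 59,400 credits. Payoff = 60,000 credits − 59,400 credits = 600 credits.
Bidding 30,900 credits: the top bid is 59,400 credits (a rival), so Priya loses. Payoff = 0 credits.
Change = 0 credits − 600 credits = -600 credits.
Deviating from a truthful bid can only lose payoff in a second-price auction — never gain.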